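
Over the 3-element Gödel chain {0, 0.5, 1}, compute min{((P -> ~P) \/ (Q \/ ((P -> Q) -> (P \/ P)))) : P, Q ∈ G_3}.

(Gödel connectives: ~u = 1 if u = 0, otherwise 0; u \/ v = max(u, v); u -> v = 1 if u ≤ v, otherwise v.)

0.50

The minimum is attained at P = 0.5, Q = 0.5:
  ~P: Gödel ¬ of 0.5 = 0 (operand ≠ 0)
  (P -> ~P): 0.5 > 0, so result = 0
  (P -> Q): 0.5 ≤ 0.5, so result = 1
  (P \/ P) = max(0.5, 0.5) = 0.5
  ((P -> Q) -> (P \/ P)): 1 > 0.5, so result = 0.5
  (Q \/ ((P -> Q) -> (P \/ P))) = max(0.5, 0.5) = 0.5
  ((P -> ~P) \/ (Q \/ ((P -> Q) -> (P \/ P)))) = max(0, 0.5) = 0.5
Checking all 9 assignments confirms none give a value below 0.50.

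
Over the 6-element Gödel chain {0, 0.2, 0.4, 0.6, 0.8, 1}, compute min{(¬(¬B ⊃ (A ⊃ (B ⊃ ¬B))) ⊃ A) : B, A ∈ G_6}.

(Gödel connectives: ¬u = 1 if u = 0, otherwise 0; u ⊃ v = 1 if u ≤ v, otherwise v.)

1.00

Every assignment gives 1. For instance at B = 0, A = 0:
  ¬B: Gödel ¬ of 0 = 1 (operand is 0)
  ¬B: Gödel ¬ of 0 = 1 (operand is 0)
  (B ⊃ ¬B): 0 ≤ 1, so result = 1
  (A ⊃ (B ⊃ ¬B)): 0 ≤ 1, so result = 1
  (¬B ⊃ (A ⊃ (B ⊃ ¬B))): 1 ≤ 1, so result = 1
  ¬(¬B ⊃ (A ⊃ (B ⊃ ¬B))): Gödel ¬ of 1 = 0 (operand ≠ 0)
  (¬(¬B ⊃ (A ⊃ (B ⊃ ¬B))) ⊃ A): 0 ≤ 0, so result = 1
All 36 assignments give value 1 — the formula is a G_6-tautology.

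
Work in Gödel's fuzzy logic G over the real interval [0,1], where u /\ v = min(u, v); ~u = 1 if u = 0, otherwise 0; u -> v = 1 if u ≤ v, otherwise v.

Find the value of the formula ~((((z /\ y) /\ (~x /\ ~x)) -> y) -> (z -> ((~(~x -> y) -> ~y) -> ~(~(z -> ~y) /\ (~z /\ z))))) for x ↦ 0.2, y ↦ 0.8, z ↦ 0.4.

(z /\ y) = min(0.4, 0.8) = 0.4
~x: Gödel ¬ of 0.2 = 0 (operand ≠ 0)
~x: Gödel ¬ of 0.2 = 0 (operand ≠ 0)
(~x /\ ~x) = min(0, 0) = 0
((z /\ y) /\ (~x /\ ~x)) = min(0.4, 0) = 0
(((z /\ y) /\ (~x /\ ~x)) -> y): 0 ≤ 0.8, so result = 1
~x: Gödel ¬ of 0.2 = 0 (operand ≠ 0)
(~x -> y): 0 ≤ 0.8, so result = 1
~(~x -> y): Gödel ¬ of 1 = 0 (operand ≠ 0)
~y: Gödel ¬ of 0.8 = 0 (operand ≠ 0)
(~(~x -> y) -> ~y): 0 ≤ 0, so result = 1
~y: Gödel ¬ of 0.8 = 0 (operand ≠ 0)
(z -> ~y): 0.4 > 0, so result = 0
~(z -> ~y): Gödel ¬ of 0 = 1 (operand is 0)
~z: Gödel ¬ of 0.4 = 0 (operand ≠ 0)
(~z /\ z) = min(0, 0.4) = 0
(~(z -> ~y) /\ (~z /\ z)) = min(1, 0) = 0
~(~(z -> ~y) /\ (~z /\ z)): Gödel ¬ of 0 = 1 (operand is 0)
((~(~x -> y) -> ~y) -> ~(~(z -> ~y) /\ (~z /\ z))): 1 ≤ 1, so result = 1
(z -> ((~(~x -> y) -> ~y) -> ~(~(z -> ~y) /\ (~z /\ z)))): 0.4 ≤ 1, so result = 1
((((z /\ y) /\ (~x /\ ~x)) -> y) -> (z -> ((~(~x -> y) -> ~y) -> ~(~(z -> ~y) /\ (~z /\ z))))): 1 ≤ 1, so result = 1
~((((z /\ y) /\ (~x /\ ~x)) -> y) -> (z -> ((~(~x -> y) -> ~y) -> ~(~(z -> ~y) /\ (~z /\ z))))): Gödel ¬ of 1 = 0 (operand ≠ 0)

0.00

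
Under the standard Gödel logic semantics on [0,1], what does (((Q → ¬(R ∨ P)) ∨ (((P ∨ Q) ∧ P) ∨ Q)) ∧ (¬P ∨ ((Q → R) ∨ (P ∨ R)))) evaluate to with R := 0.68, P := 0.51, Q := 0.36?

(R ∨ P) = max(0.68, 0.51) = 0.68
¬(R ∨ P): Gödel ¬ of 0.68 = 0 (operand ≠ 0)
(Q → ¬(R ∨ P)): 0.36 > 0, so result = 0
(P ∨ Q) = max(0.51, 0.36) = 0.51
((P ∨ Q) ∧ P) = min(0.51, 0.51) = 0.51
(((P ∨ Q) ∧ P) ∨ Q) = max(0.51, 0.36) = 0.51
((Q → ¬(R ∨ P)) ∨ (((P ∨ Q) ∧ P) ∨ Q)) = max(0, 0.51) = 0.51
¬P: Gödel ¬ of 0.51 = 0 (operand ≠ 0)
(Q → R): 0.36 ≤ 0.68, so result = 1
(P ∨ R) = max(0.51, 0.68) = 0.68
((Q → R) ∨ (P ∨ R)) = max(1, 0.68) = 1
(¬P ∨ ((Q → R) ∨ (P ∨ R))) = max(0, 1) = 1
(((Q → ¬(R ∨ P)) ∨ (((P ∨ Q) ∧ P) ∨ Q)) ∧ (¬P ∨ ((Q → R) ∨ (P ∨ R)))) = min(0.51, 1) = 0.51

0.51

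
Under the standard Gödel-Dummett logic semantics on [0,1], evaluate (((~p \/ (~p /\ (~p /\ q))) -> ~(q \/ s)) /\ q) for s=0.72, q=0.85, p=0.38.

~p: Gödel ¬ of 0.38 = 0 (operand ≠ 0)
~p: Gödel ¬ of 0.38 = 0 (operand ≠ 0)
~p: Gödel ¬ of 0.38 = 0 (operand ≠ 0)
(~p /\ q) = min(0, 0.85) = 0
(~p /\ (~p /\ q)) = min(0, 0) = 0
(~p \/ (~p /\ (~p /\ q))) = max(0, 0) = 0
(q \/ s) = max(0.85, 0.72) = 0.85
~(q \/ s): Gödel ¬ of 0.85 = 0 (operand ≠ 0)
((~p \/ (~p /\ (~p /\ q))) -> ~(q \/ s)): 0 ≤ 0, so result = 1
(((~p \/ (~p /\ (~p /\ q))) -> ~(q \/ s)) /\ q) = min(1, 0.85) = 0.85

0.85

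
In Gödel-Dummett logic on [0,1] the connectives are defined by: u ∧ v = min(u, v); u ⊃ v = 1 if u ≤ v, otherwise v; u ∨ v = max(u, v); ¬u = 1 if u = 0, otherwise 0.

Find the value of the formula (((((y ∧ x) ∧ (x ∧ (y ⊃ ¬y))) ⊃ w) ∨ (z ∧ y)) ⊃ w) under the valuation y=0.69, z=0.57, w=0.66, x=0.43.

(y ∧ x) = min(0.69, 0.43) = 0.43
¬y: Gödel ¬ of 0.69 = 0 (operand ≠ 0)
(y ⊃ ¬y): 0.69 > 0, so result = 0
(x ∧ (y ⊃ ¬y)) = min(0.43, 0) = 0
((y ∧ x) ∧ (x ∧ (y ⊃ ¬y))) = min(0.43, 0) = 0
(((y ∧ x) ∧ (x ∧ (y ⊃ ¬y))) ⊃ w): 0 ≤ 0.66, so result = 1
(z ∧ y) = min(0.57, 0.69) = 0.57
((((y ∧ x) ∧ (x ∧ (y ⊃ ¬y))) ⊃ w) ∨ (z ∧ y)) = max(1, 0.57) = 1
(((((y ∧ x) ∧ (x ∧ (y ⊃ ¬y))) ⊃ w) ∨ (z ∧ y)) ⊃ w): 1 > 0.66, so result = 0.66

0.66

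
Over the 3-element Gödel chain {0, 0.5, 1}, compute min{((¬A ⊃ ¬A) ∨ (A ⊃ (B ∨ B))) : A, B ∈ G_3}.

Every assignment gives 1. For instance at A = 0, B = 0:
  ¬A: Gödel ¬ of 0 = 1 (operand is 0)
  ¬A: Gödel ¬ of 0 = 1 (operand is 0)
  (¬A ⊃ ¬A): 1 ≤ 1, so result = 1
  (B ∨ B) = max(0, 0) = 0
  (A ⊃ (B ∨ B)): 0 ≤ 0, so result = 1
  ((¬A ⊃ ¬A) ∨ (A ⊃ (B ∨ B))) = max(1, 1) = 1
All 9 assignments give value 1 — the formula is a G_3-tautology.

1.00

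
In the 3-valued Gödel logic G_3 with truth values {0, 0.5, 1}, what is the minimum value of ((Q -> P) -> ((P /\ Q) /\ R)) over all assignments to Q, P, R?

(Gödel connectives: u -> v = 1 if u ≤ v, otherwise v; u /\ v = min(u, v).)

The minimum is attained at Q = 0, P = 0, R = 0:
  (Q -> P): 0 ≤ 0, so result = 1
  (P /\ Q) = min(0, 0) = 0
  ((P /\ Q) /\ R) = min(0, 0) = 0
  ((Q -> P) -> ((P /\ Q) /\ R)): 1 > 0, so result = 0
Checking all 27 assignments confirms none give a value below 0.00.

0.00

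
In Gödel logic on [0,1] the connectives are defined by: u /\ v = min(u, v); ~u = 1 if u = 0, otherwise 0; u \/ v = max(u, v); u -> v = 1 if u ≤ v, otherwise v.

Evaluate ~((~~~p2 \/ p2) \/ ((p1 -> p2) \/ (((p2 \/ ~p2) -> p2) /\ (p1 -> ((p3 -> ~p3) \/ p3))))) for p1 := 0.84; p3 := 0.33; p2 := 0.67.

~p2: Gödel ¬ of 0.67 = 0 (operand ≠ 0)
~~p2: Gödel ¬ of 0 = 1 (operand is 0)
~~~p2: Gödel ¬ of 1 = 0 (operand ≠ 0)
(~~~p2 \/ p2) = max(0, 0.67) = 0.67
(p1 -> p2): 0.84 > 0.67, so result = 0.67
~p2: Gödel ¬ of 0.67 = 0 (operand ≠ 0)
(p2 \/ ~p2) = max(0.67, 0) = 0.67
((p2 \/ ~p2) -> p2): 0.67 ≤ 0.67, so result = 1
~p3: Gödel ¬ of 0.33 = 0 (operand ≠ 0)
(p3 -> ~p3): 0.33 > 0, so result = 0
((p3 -> ~p3) \/ p3) = max(0, 0.33) = 0.33
(p1 -> ((p3 -> ~p3) \/ p3)): 0.84 > 0.33, so result = 0.33
(((p2 \/ ~p2) -> p2) /\ (p1 -> ((p3 -> ~p3) \/ p3))) = min(1, 0.33) = 0.33
((p1 -> p2) \/ (((p2 \/ ~p2) -> p2) /\ (p1 -> ((p3 -> ~p3) \/ p3)))) = max(0.67, 0.33) = 0.67
((~~~p2 \/ p2) \/ ((p1 -> p2) \/ (((p2 \/ ~p2) -> p2) /\ (p1 -> ((p3 -> ~p3) \/ p3))))) = max(0.67, 0.67) = 0.67
~((~~~p2 \/ p2) \/ ((p1 -> p2) \/ (((p2 \/ ~p2) -> p2) /\ (p1 -> ((p3 -> ~p3) \/ p3))))): Gödel ¬ of 0.67 = 0 (operand ≠ 0)

0.00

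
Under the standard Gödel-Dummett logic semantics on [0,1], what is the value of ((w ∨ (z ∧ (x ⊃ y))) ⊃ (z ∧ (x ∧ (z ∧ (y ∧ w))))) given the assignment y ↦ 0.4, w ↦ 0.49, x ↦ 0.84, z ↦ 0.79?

(x ⊃ y): 0.84 > 0.4, so result = 0.4
(z ∧ (x ⊃ y)) = min(0.79, 0.4) = 0.4
(w ∨ (z ∧ (x ⊃ y))) = max(0.49, 0.4) = 0.49
(y ∧ w) = min(0.4, 0.49) = 0.4
(z ∧ (y ∧ w)) = min(0.79, 0.4) = 0.4
(x ∧ (z ∧ (y ∧ w))) = min(0.84, 0.4) = 0.4
(z ∧ (x ∧ (z ∧ (y ∧ w)))) = min(0.79, 0.4) = 0.4
((w ∨ (z ∧ (x ⊃ y))) ⊃ (z ∧ (x ∧ (z ∧ (y ∧ w))))): 0.49 > 0.4, so result = 0.4

0.40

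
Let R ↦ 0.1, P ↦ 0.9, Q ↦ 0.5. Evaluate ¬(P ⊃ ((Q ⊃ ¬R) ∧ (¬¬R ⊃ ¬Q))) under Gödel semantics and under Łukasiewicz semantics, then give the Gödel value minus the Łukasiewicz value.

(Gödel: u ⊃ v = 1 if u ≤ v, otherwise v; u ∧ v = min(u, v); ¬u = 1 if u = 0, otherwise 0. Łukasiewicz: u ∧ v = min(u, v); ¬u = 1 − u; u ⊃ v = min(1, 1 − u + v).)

Gödel evaluation:
  ¬R: Gödel ¬ of 0.1 = 0 (operand ≠ 0)
  (Q ⊃ ¬R): 0.5 > 0, so result = 0
  ¬R: Gödel ¬ of 0.1 = 0 (operand ≠ 0)
  ¬¬R: Gödel ¬ of 0 = 1 (operand is 0)
  ¬Q: Gödel ¬ of 0.5 = 0 (operand ≠ 0)
  (¬¬R ⊃ ¬Q): 1 > 0, so result = 0
  ((Q ⊃ ¬R) ∧ (¬¬R ⊃ ¬Q)) = min(0, 0) = 0
  (P ⊃ ((Q ⊃ ¬R) ∧ (¬¬R ⊃ ¬Q))): 0.9 > 0, so result = 0
  ¬(P ⊃ ((Q ⊃ ¬R) ∧ (¬¬R ⊃ ¬Q))): Gödel ¬ of 0 = 1 (operand is 0)
  Gödel value = 1
Łukasiewicz evaluation:
  ¬R: Łukasiewicz ¬ gives 1 − 0.1 = 0.9
  (Q ⊃ ¬R): min(1, 1 − 0.5 + 0.9) = 1
  ¬R: Łukasiewicz ¬ gives 1 − 0.1 = 0.9
  ¬¬R: Łukasiewicz ¬ gives 1 − 0.9 = 0.1
  ¬Q: Łukasiewicz ¬ gives 1 − 0.5 = 0.5
  (¬¬R ⊃ ¬Q): min(1, 1 − 0.1 + 0.5) = 1
  ((Q ⊃ ¬R) ∧ (¬¬R ⊃ ¬Q)) = min(1, 1) = 1
  (P ⊃ ((Q ⊃ ¬R) ∧ (¬¬R ⊃ ¬Q))): min(1, 1 − 0.9 + 1) = 1
  ¬(P ⊃ ((Q ⊃ ¬R) ∧ (¬¬R ⊃ ¬Q))): Łukasiewicz ¬ gives 1 − 1 = 0
  Łukasiewicz value = 0
Difference: 1 − 0 = 1.00

1.00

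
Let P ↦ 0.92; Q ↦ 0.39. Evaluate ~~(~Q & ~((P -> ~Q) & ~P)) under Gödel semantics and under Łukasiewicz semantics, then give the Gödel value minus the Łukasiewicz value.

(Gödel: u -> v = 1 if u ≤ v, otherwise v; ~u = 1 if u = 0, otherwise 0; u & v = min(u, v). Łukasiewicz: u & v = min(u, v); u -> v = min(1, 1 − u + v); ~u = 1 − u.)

-0.61

Gödel evaluation:
  ~Q: Gödel ¬ of 0.39 = 0 (operand ≠ 0)
  ~Q: Gödel ¬ of 0.39 = 0 (operand ≠ 0)
  (P -> ~Q): 0.92 > 0, so result = 0
  ~P: Gödel ¬ of 0.92 = 0 (operand ≠ 0)
  ((P -> ~Q) & ~P) = min(0, 0) = 0
  ~((P -> ~Q) & ~P): Gödel ¬ of 0 = 1 (operand is 0)
  (~Q & ~((P -> ~Q) & ~P)) = min(0, 1) = 0
  ~(~Q & ~((P -> ~Q) & ~P)): Gödel ¬ of 0 = 1 (operand is 0)
  ~~(~Q & ~((P -> ~Q) & ~P)): Gödel ¬ of 1 = 0 (operand ≠ 0)
  Gödel value = 0
Łukasiewicz evaluation:
  ~Q: Łukasiewicz ¬ gives 1 − 0.39 = 0.61
  ~Q: Łukasiewicz ¬ gives 1 − 0.39 = 0.61
  (P -> ~Q): min(1, 1 − 0.92 + 0.61) = 0.69
  ~P: Łukasiewicz ¬ gives 1 − 0.92 = 0.08
  ((P -> ~Q) & ~P) = min(0.69, 0.08) = 0.08
  ~((P -> ~Q) & ~P): Łukasiewicz ¬ gives 1 − 0.08 = 0.92
  (~Q & ~((P -> ~Q) & ~P)) = min(0.61, 0.92) = 0.61
  ~(~Q & ~((P -> ~Q) & ~P)): Łukasiewicz ¬ gives 1 − 0.61 = 0.39
  ~~(~Q & ~((P -> ~Q) & ~P)): Łukasiewicz ¬ gives 1 − 0.39 = 0.61
  Łukasiewicz value = 0.61
Difference: 0 − 0.61 = -0.61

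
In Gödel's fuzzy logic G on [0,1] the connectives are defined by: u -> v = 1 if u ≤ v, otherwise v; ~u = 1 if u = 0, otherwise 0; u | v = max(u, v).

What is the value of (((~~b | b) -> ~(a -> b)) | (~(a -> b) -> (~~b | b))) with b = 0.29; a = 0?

~b: Gödel ¬ of 0.29 = 0 (operand ≠ 0)
~~b: Gödel ¬ of 0 = 1 (operand is 0)
(~~b | b) = max(1, 0.29) = 1
(a -> b): 0 ≤ 0.29, so result = 1
~(a -> b): Gödel ¬ of 1 = 0 (operand ≠ 0)
((~~b | b) -> ~(a -> b)): 1 > 0, so result = 0
(a -> b): 0 ≤ 0.29, so result = 1
~(a -> b): Gödel ¬ of 1 = 0 (operand ≠ 0)
~b: Gödel ¬ of 0.29 = 0 (operand ≠ 0)
~~b: Gödel ¬ of 0 = 1 (operand is 0)
(~~b | b) = max(1, 0.29) = 1
(~(a -> b) -> (~~b | b)): 0 ≤ 1, so result = 1
(((~~b | b) -> ~(a -> b)) | (~(a -> b) -> (~~b | b))) = max(0, 1) = 1

1.00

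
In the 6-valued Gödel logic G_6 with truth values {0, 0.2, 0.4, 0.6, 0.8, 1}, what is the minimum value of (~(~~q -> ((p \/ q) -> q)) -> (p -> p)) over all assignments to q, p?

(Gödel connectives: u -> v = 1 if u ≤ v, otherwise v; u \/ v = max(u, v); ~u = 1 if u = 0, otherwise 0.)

1.00

Every assignment gives 1. For instance at q = 0, p = 0:
  ~q: Gödel ¬ of 0 = 1 (operand is 0)
  ~~q: Gödel ¬ of 1 = 0 (operand ≠ 0)
  (p \/ q) = max(0, 0) = 0
  ((p \/ q) -> q): 0 ≤ 0, so result = 1
  (~~q -> ((p \/ q) -> q)): 0 ≤ 1, so result = 1
  ~(~~q -> ((p \/ q) -> q)): Gödel ¬ of 1 = 0 (operand ≠ 0)
  (p -> p): 0 ≤ 0, so result = 1
  (~(~~q -> ((p \/ q) -> q)) -> (p -> p)): 0 ≤ 1, so result = 1
All 36 assignments give value 1 — the formula is a G_6-tautology.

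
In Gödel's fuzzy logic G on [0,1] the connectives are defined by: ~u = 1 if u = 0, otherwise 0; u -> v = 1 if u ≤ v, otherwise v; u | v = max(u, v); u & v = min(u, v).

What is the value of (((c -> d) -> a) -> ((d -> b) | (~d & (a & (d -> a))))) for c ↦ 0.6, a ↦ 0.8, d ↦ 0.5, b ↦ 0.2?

(c -> d): 0.6 > 0.5, so result = 0.5
((c -> d) -> a): 0.5 ≤ 0.8, so result = 1
(d -> b): 0.5 > 0.2, so result = 0.2
~d: Gödel ¬ of 0.5 = 0 (operand ≠ 0)
(d -> a): 0.5 ≤ 0.8, so result = 1
(a & (d -> a)) = min(0.8, 1) = 0.8
(~d & (a & (d -> a))) = min(0, 0.8) = 0
((d -> b) | (~d & (a & (d -> a)))) = max(0.2, 0) = 0.2
(((c -> d) -> a) -> ((d -> b) | (~d & (a & (d -> a))))): 1 > 0.2, so result = 0.2

0.20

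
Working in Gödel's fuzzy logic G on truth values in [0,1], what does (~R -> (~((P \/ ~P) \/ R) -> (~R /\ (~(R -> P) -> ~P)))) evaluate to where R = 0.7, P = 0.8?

~R: Gödel ¬ of 0.7 = 0 (operand ≠ 0)
~P: Gödel ¬ of 0.8 = 0 (operand ≠ 0)
(P \/ ~P) = max(0.8, 0) = 0.8
((P \/ ~P) \/ R) = max(0.8, 0.7) = 0.8
~((P \/ ~P) \/ R): Gödel ¬ of 0.8 = 0 (operand ≠ 0)
~R: Gödel ¬ of 0.7 = 0 (operand ≠ 0)
(R -> P): 0.7 ≤ 0.8, so result = 1
~(R -> P): Gödel ¬ of 1 = 0 (operand ≠ 0)
~P: Gödel ¬ of 0.8 = 0 (operand ≠ 0)
(~(R -> P) -> ~P): 0 ≤ 0, so result = 1
(~R /\ (~(R -> P) -> ~P)) = min(0, 1) = 0
(~((P \/ ~P) \/ R) -> (~R /\ (~(R -> P) -> ~P))): 0 ≤ 0, so result = 1
(~R -> (~((P \/ ~P) \/ R) -> (~R /\ (~(R -> P) -> ~P)))): 0 ≤ 1, so result = 1

1.00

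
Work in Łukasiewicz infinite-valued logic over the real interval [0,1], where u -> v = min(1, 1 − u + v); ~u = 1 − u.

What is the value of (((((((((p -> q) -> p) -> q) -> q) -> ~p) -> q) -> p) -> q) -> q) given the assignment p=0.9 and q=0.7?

(p -> q): min(1, 1 − 0.9 + 0.7) = 0.8
((p -> q) -> p): min(1, 1 − 0.8 + 0.9) = 1
(((p -> q) -> p) -> q): min(1, 1 − 1 + 0.7) = 0.7
((((p -> q) -> p) -> q) -> q): min(1, 1 − 0.7 + 0.7) = 1
~p: Łukasiewicz ¬ gives 1 − 0.9 = 0.1
(((((p -> q) -> p) -> q) -> q) -> ~p): min(1, 1 − 1 + 0.1) = 0.1
((((((p -> q) -> p) -> q) -> q) -> ~p) -> q): min(1, 1 − 0.1 + 0.7) = 1
(((((((p -> q) -> p) -> q) -> q) -> ~p) -> q) -> p): min(1, 1 − 1 + 0.9) = 0.9
((((((((p -> q) -> p) -> q) -> q) -> ~p) -> q) -> p) -> q): min(1, 1 − 0.9 + 0.7) = 0.8
(((((((((p -> q) -> p) -> q) -> q) -> ~p) -> q) -> p) -> q) -> q): min(1, 1 − 0.8 + 0.7) = 0.9

0.90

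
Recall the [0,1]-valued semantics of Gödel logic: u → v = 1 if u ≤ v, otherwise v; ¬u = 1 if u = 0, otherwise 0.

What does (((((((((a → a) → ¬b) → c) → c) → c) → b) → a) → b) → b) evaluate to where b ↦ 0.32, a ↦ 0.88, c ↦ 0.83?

1.00

(a → a): 0.88 ≤ 0.88, so result = 1
¬b: Gödel ¬ of 0.32 = 0 (operand ≠ 0)
((a → a) → ¬b): 1 > 0, so result = 0
(((a → a) → ¬b) → c): 0 ≤ 0.83, so result = 1
((((a → a) → ¬b) → c) → c): 1 > 0.83, so result = 0.83
(((((a → a) → ¬b) → c) → c) → c): 0.83 ≤ 0.83, so result = 1
((((((a → a) → ¬b) → c) → c) → c) → b): 1 > 0.32, so result = 0.32
(((((((a → a) → ¬b) → c) → c) → c) → b) → a): 0.32 ≤ 0.88, so result = 1
((((((((a → a) → ¬b) → c) → c) → c) → b) → a) → b): 1 > 0.32, so result = 0.32
(((((((((a → a) → ¬b) → c) → c) → c) → b) → a) → b) → b): 0.32 ≤ 0.32, so result = 1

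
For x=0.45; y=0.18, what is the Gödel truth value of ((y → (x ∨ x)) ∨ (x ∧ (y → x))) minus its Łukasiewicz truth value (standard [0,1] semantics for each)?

Gödel evaluation:
  (x ∨ x) = max(0.45, 0.45) = 0.45
  (y → (x ∨ x)): 0.18 ≤ 0.45, so result = 1
  (y → x): 0.18 ≤ 0.45, so result = 1
  (x ∧ (y → x)) = min(0.45, 1) = 0.45
  ((y → (x ∨ x)) ∨ (x ∧ (y → x))) = max(1, 0.45) = 1
  Gödel value = 1
Łukasiewicz evaluation:
  (x ∨ x) = max(0.45, 0.45) = 0.45
  (y → (x ∨ x)): min(1, 1 − 0.18 + 0.45) = 1
  (y → x): min(1, 1 − 0.18 + 0.45) = 1
  (x ∧ (y → x)) = min(0.45, 1) = 0.45
  ((y → (x ∨ x)) ∨ (x ∧ (y → x))) = max(1, 0.45) = 1
  Łukasiewicz value = 1
Difference: 1 − 1 = 0.00

0.00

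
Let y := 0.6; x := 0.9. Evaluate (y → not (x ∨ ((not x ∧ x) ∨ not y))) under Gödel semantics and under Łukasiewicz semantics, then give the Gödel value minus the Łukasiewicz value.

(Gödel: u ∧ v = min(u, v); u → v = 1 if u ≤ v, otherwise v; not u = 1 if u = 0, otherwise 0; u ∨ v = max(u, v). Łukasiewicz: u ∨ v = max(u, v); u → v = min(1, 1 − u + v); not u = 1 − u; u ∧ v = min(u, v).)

Gödel evaluation:
  not x: Gödel ¬ of 0.9 = 0 (operand ≠ 0)
  (not x ∧ x) = min(0, 0.9) = 0
  not y: Gödel ¬ of 0.6 = 0 (operand ≠ 0)
  ((not x ∧ x) ∨ not y) = max(0, 0) = 0
  (x ∨ ((not x ∧ x) ∨ not y)) = max(0.9, 0) = 0.9
  not (x ∨ ((not x ∧ x) ∨ not y)): Gödel ¬ of 0.9 = 0 (operand ≠ 0)
  (y → not (x ∨ ((not x ∧ x) ∨ not y))): 0.6 > 0, so result = 0
  Gödel value = 0
Łukasiewicz evaluation:
  not x: Łukasiewicz ¬ gives 1 − 0.9 = 0.1
  (not x ∧ x) = min(0.1, 0.9) = 0.1
  not y: Łukasiewicz ¬ gives 1 − 0.6 = 0.4
  ((not x ∧ x) ∨ not y) = max(0.1, 0.4) = 0.4
  (x ∨ ((not x ∧ x) ∨ not y)) = max(0.9, 0.4) = 0.9
  not (x ∨ ((not x ∧ x) ∨ not y)): Łukasiewicz ¬ gives 1 − 0.9 = 0.1
  (y → not (x ∨ ((not x ∧ x) ∨ not y))): min(1, 1 − 0.6 + 0.1) = 0.5
  Łukasiewicz value = 0.5
Difference: 0 − 0.5 = -0.50

-0.50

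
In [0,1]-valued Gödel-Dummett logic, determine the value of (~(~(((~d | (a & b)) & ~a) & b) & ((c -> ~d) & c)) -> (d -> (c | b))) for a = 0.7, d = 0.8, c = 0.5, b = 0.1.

0.50

~d: Gödel ¬ of 0.8 = 0 (operand ≠ 0)
(a & b) = min(0.7, 0.1) = 0.1
(~d | (a & b)) = max(0, 0.1) = 0.1
~a: Gödel ¬ of 0.7 = 0 (operand ≠ 0)
((~d | (a & b)) & ~a) = min(0.1, 0) = 0
(((~d | (a & b)) & ~a) & b) = min(0, 0.1) = 0
~(((~d | (a & b)) & ~a) & b): Gödel ¬ of 0 = 1 (operand is 0)
~d: Gödel ¬ of 0.8 = 0 (operand ≠ 0)
(c -> ~d): 0.5 > 0, so result = 0
((c -> ~d) & c) = min(0, 0.5) = 0
(~(((~d | (a & b)) & ~a) & b) & ((c -> ~d) & c)) = min(1, 0) = 0
~(~(((~d | (a & b)) & ~a) & b) & ((c -> ~d) & c)): Gödel ¬ of 0 = 1 (operand is 0)
(c | b) = max(0.5, 0.1) = 0.5
(d -> (c | b)): 0.8 > 0.5, so result = 0.5
(~(~(((~d | (a & b)) & ~a) & b) & ((c -> ~d) & c)) -> (d -> (c | b))): 1 > 0.5, so result = 0.5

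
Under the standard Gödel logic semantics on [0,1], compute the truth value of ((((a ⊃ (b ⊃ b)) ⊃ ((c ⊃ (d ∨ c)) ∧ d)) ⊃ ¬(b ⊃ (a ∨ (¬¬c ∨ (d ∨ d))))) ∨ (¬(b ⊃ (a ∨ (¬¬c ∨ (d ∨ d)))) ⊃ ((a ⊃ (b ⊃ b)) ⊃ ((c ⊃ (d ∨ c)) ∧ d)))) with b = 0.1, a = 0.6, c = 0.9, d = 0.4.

1.00

(b ⊃ b): 0.1 ≤ 0.1, so result = 1
(a ⊃ (b ⊃ b)): 0.6 ≤ 1, so result = 1
(d ∨ c) = max(0.4, 0.9) = 0.9
(c ⊃ (d ∨ c)): 0.9 ≤ 0.9, so result = 1
((c ⊃ (d ∨ c)) ∧ d) = min(1, 0.4) = 0.4
((a ⊃ (b ⊃ b)) ⊃ ((c ⊃ (d ∨ c)) ∧ d)): 1 > 0.4, so result = 0.4
¬c: Gödel ¬ of 0.9 = 0 (operand ≠ 0)
¬¬c: Gödel ¬ of 0 = 1 (operand is 0)
(d ∨ d) = max(0.4, 0.4) = 0.4
(¬¬c ∨ (d ∨ d)) = max(1, 0.4) = 1
(a ∨ (¬¬c ∨ (d ∨ d))) = max(0.6, 1) = 1
(b ⊃ (a ∨ (¬¬c ∨ (d ∨ d)))): 0.1 ≤ 1, so result = 1
¬(b ⊃ (a ∨ (¬¬c ∨ (d ∨ d)))): Gödel ¬ of 1 = 0 (operand ≠ 0)
(((a ⊃ (b ⊃ b)) ⊃ ((c ⊃ (d ∨ c)) ∧ d)) ⊃ ¬(b ⊃ (a ∨ (¬¬c ∨ (d ∨ d))))): 0.4 > 0, so result = 0
¬c: Gödel ¬ of 0.9 = 0 (operand ≠ 0)
¬¬c: Gödel ¬ of 0 = 1 (operand is 0)
(d ∨ d) = max(0.4, 0.4) = 0.4
(¬¬c ∨ (d ∨ d)) = max(1, 0.4) = 1
(a ∨ (¬¬c ∨ (d ∨ d))) = max(0.6, 1) = 1
(b ⊃ (a ∨ (¬¬c ∨ (d ∨ d)))): 0.1 ≤ 1, so result = 1
¬(b ⊃ (a ∨ (¬¬c ∨ (d ∨ d)))): Gödel ¬ of 1 = 0 (operand ≠ 0)
(b ⊃ b): 0.1 ≤ 0.1, so result = 1
(a ⊃ (b ⊃ b)): 0.6 ≤ 1, so result = 1
(d ∨ c) = max(0.4, 0.9) = 0.9
(c ⊃ (d ∨ c)): 0.9 ≤ 0.9, so result = 1
((c ⊃ (d ∨ c)) ∧ d) = min(1, 0.4) = 0.4
((a ⊃ (b ⊃ b)) ⊃ ((c ⊃ (d ∨ c)) ∧ d)): 1 > 0.4, so result = 0.4
(¬(b ⊃ (a ∨ (¬¬c ∨ (d ∨ d)))) ⊃ ((a ⊃ (b ⊃ b)) ⊃ ((c ⊃ (d ∨ c)) ∧ d))): 0 ≤ 0.4, so result = 1
((((a ⊃ (b ⊃ b)) ⊃ ((c ⊃ (d ∨ c)) ∧ d)) ⊃ ¬(b ⊃ (a ∨ (¬¬c ∨ (d ∨ d))))) ∨ (¬(b ⊃ (a ∨ (¬¬c ∨ (d ∨ d)))) ⊃ ((a ⊃ (b ⊃ b)) ⊃ ((c ⊃ (d ∨ c)) ∧ d)))) = max(0, 1) = 1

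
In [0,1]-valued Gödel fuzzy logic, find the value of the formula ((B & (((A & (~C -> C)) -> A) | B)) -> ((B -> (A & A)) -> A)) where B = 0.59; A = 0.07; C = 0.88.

1.00

~C: Gödel ¬ of 0.88 = 0 (operand ≠ 0)
(~C -> C): 0 ≤ 0.88, so result = 1
(A & (~C -> C)) = min(0.07, 1) = 0.07
((A & (~C -> C)) -> A): 0.07 ≤ 0.07, so result = 1
(((A & (~C -> C)) -> A) | B) = max(1, 0.59) = 1
(B & (((A & (~C -> C)) -> A) | B)) = min(0.59, 1) = 0.59
(A & A) = min(0.07, 0.07) = 0.07
(B -> (A & A)): 0.59 > 0.07, so result = 0.07
((B -> (A & A)) -> A): 0.07 ≤ 0.07, so result = 1
((B & (((A & (~C -> C)) -> A) | B)) -> ((B -> (A & A)) -> A)): 0.59 ≤ 1, so result = 1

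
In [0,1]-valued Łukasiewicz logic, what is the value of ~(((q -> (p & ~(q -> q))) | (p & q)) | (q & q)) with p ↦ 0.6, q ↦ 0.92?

0.08

(q -> q): min(1, 1 − 0.92 + 0.92) = 1
~(q -> q): Łukasiewicz ¬ gives 1 − 1 = 0
(p & ~(q -> q)) = min(0.6, 0) = 0
(q -> (p & ~(q -> q))): min(1, 1 − 0.92 + 0) = 0.08
(p & q) = min(0.6, 0.92) = 0.6
((q -> (p & ~(q -> q))) | (p & q)) = max(0.08, 0.6) = 0.6
(q & q) = min(0.92, 0.92) = 0.92
(((q -> (p & ~(q -> q))) | (p & q)) | (q & q)) = max(0.6, 0.92) = 0.92
~(((q -> (p & ~(q -> q))) | (p & q)) | (q & q)): Łukasiewicz ¬ gives 1 − 0.92 = 0.08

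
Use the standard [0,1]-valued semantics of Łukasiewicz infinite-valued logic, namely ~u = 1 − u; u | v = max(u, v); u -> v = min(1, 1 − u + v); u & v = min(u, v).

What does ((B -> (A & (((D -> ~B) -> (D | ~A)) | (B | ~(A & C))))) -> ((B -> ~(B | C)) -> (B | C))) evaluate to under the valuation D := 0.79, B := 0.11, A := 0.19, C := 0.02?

0.11

~B: Łukasiewicz ¬ gives 1 − 0.11 = 0.89
(D -> ~B): min(1, 1 − 0.79 + 0.89) = 1
~A: Łukasiewicz ¬ gives 1 − 0.19 = 0.81
(D | ~A) = max(0.79, 0.81) = 0.81
((D -> ~B) -> (D | ~A)): min(1, 1 − 1 + 0.81) = 0.81
(A & C) = min(0.19, 0.02) = 0.02
~(A & C): Łukasiewicz ¬ gives 1 − 0.02 = 0.98
(B | ~(A & C)) = max(0.11, 0.98) = 0.98
(((D -> ~B) -> (D | ~A)) | (B | ~(A & C))) = max(0.81, 0.98) = 0.98
(A & (((D -> ~B) -> (D | ~A)) | (B | ~(A & C)))) = min(0.19, 0.98) = 0.19
(B -> (A & (((D -> ~B) -> (D | ~A)) | (B | ~(A & C))))): min(1, 1 − 0.11 + 0.19) = 1
(B | C) = max(0.11, 0.02) = 0.11
~(B | C): Łukasiewicz ¬ gives 1 − 0.11 = 0.89
(B -> ~(B | C)): min(1, 1 − 0.11 + 0.89) = 1
(B | C) = max(0.11, 0.02) = 0.11
((B -> ~(B | C)) -> (B | C)): min(1, 1 − 1 + 0.11) = 0.11
((B -> (A & (((D -> ~B) -> (D | ~A)) | (B | ~(A & C))))) -> ((B -> ~(B | C)) -> (B | C))): min(1, 1 − 1 + 0.11) = 0.11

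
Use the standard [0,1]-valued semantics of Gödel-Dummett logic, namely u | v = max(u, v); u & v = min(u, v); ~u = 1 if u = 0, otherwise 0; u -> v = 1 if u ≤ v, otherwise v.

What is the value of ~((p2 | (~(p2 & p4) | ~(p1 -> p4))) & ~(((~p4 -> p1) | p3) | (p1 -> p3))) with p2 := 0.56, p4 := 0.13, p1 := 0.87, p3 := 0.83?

1.00

(p2 & p4) = min(0.56, 0.13) = 0.13
~(p2 & p4): Gödel ¬ of 0.13 = 0 (operand ≠ 0)
(p1 -> p4): 0.87 > 0.13, so result = 0.13
~(p1 -> p4): Gödel ¬ of 0.13 = 0 (operand ≠ 0)
(~(p2 & p4) | ~(p1 -> p4)) = max(0, 0) = 0
(p2 | (~(p2 & p4) | ~(p1 -> p4))) = max(0.56, 0) = 0.56
~p4: Gödel ¬ of 0.13 = 0 (operand ≠ 0)
(~p4 -> p1): 0 ≤ 0.87, so result = 1
((~p4 -> p1) | p3) = max(1, 0.83) = 1
(p1 -> p3): 0.87 > 0.83, so result = 0.83
(((~p4 -> p1) | p3) | (p1 -> p3)) = max(1, 0.83) = 1
~(((~p4 -> p1) | p3) | (p1 -> p3)): Gödel ¬ of 1 = 0 (operand ≠ 0)
((p2 | (~(p2 & p4) | ~(p1 -> p4))) & ~(((~p4 -> p1) | p3) | (p1 -> p3))) = min(0.56, 0) = 0
~((p2 | (~(p2 & p4) | ~(p1 -> p4))) & ~(((~p4 -> p1) | p3) | (p1 -> p3))): Gödel ¬ of 0 = 1 (operand is 0)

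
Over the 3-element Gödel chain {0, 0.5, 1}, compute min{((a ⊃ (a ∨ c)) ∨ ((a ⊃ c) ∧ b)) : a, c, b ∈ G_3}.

Every assignment gives 1. For instance at a = 0, c = 0, b = 0:
  (a ∨ c) = max(0, 0) = 0
  (a ⊃ (a ∨ c)): 0 ≤ 0, so result = 1
  (a ⊃ c): 0 ≤ 0, so result = 1
  ((a ⊃ c) ∧ b) = min(1, 0) = 0
  ((a ⊃ (a ∨ c)) ∨ ((a ⊃ c) ∧ b)) = max(1, 0) = 1
All 27 assignments give value 1 — the formula is a G_3-tautology.

1.00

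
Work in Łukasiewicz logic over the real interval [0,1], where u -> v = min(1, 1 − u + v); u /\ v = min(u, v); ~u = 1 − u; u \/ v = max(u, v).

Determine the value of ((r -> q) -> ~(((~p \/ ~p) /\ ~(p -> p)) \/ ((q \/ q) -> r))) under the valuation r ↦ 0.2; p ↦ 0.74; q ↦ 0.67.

(r -> q): min(1, 1 − 0.2 + 0.67) = 1
~p: Łukasiewicz ¬ gives 1 − 0.74 = 0.26
~p: Łukasiewicz ¬ gives 1 − 0.74 = 0.26
(~p \/ ~p) = max(0.26, 0.26) = 0.26
(p -> p): min(1, 1 − 0.74 + 0.74) = 1
~(p -> p): Łukasiewicz ¬ gives 1 − 1 = 0
((~p \/ ~p) /\ ~(p -> p)) = min(0.26, 0) = 0
(q \/ q) = max(0.67, 0.67) = 0.67
((q \/ q) -> r): min(1, 1 − 0.67 + 0.2) = 0.53
(((~p \/ ~p) /\ ~(p -> p)) \/ ((q \/ q) -> r)) = max(0, 0.53) = 0.53
~(((~p \/ ~p) /\ ~(p -> p)) \/ ((q \/ q) -> r)): Łukasiewicz ¬ gives 1 − 0.53 = 0.47
((r -> q) -> ~(((~p \/ ~p) /\ ~(p -> p)) \/ ((q \/ q) -> r))): min(1, 1 − 1 + 0.47) = 0.47

0.47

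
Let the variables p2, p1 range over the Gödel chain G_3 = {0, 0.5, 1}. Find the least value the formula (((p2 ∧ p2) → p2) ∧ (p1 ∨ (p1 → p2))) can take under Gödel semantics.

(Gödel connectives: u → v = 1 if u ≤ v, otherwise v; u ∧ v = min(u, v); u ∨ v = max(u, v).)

The minimum is attained at p2 = 0, p1 = 0.5:
  (p2 ∧ p2) = min(0, 0) = 0
  ((p2 ∧ p2) → p2): 0 ≤ 0, so result = 1
  (p1 → p2): 0.5 > 0, so result = 0
  (p1 ∨ (p1 → p2)) = max(0.5, 0) = 0.5
  (((p2 ∧ p2) → p2) ∧ (p1 ∨ (p1 → p2))) = min(1, 0.5) = 0.5
Checking all 9 assignments confirms none give a value below 0.50.

0.50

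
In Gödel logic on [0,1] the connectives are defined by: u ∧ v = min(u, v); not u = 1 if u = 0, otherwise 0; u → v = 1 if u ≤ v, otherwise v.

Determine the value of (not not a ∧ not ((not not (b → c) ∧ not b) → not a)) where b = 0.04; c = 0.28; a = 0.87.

0.00

not a: Gödel ¬ of 0.87 = 0 (operand ≠ 0)
not not a: Gödel ¬ of 0 = 1 (operand is 0)
(b → c): 0.04 ≤ 0.28, so result = 1
not (b → c): Gödel ¬ of 1 = 0 (operand ≠ 0)
not not (b → c): Gödel ¬ of 0 = 1 (operand is 0)
not b: Gödel ¬ of 0.04 = 0 (operand ≠ 0)
(not not (b → c) ∧ not b) = min(1, 0) = 0
not a: Gödel ¬ of 0.87 = 0 (operand ≠ 0)
((not not (b → c) ∧ not b) → not a): 0 ≤ 0, so result = 1
not ((not not (b → c) ∧ not b) → not a): Gödel ¬ of 1 = 0 (operand ≠ 0)
(not not a ∧ not ((not not (b → c) ∧ not b) → not a)) = min(1, 0) = 0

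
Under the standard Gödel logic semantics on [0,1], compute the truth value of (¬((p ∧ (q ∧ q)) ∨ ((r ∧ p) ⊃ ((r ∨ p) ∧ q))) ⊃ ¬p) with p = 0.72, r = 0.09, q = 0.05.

(q ∧ q) = min(0.05, 0.05) = 0.05
(p ∧ (q ∧ q)) = min(0.72, 0.05) = 0.05
(r ∧ p) = min(0.09, 0.72) = 0.09
(r ∨ p) = max(0.09, 0.72) = 0.72
((r ∨ p) ∧ q) = min(0.72, 0.05) = 0.05
((r ∧ p) ⊃ ((r ∨ p) ∧ q)): 0.09 > 0.05, so result = 0.05
((p ∧ (q ∧ q)) ∨ ((r ∧ p) ⊃ ((r ∨ p) ∧ q))) = max(0.05, 0.05) = 0.05
¬((p ∧ (q ∧ q)) ∨ ((r ∧ p) ⊃ ((r ∨ p) ∧ q))): Gödel ¬ of 0.05 = 0 (operand ≠ 0)
¬p: Gödel ¬ of 0.72 = 0 (operand ≠ 0)
(¬((p ∧ (q ∧ q)) ∨ ((r ∧ p) ⊃ ((r ∨ p) ∧ q))) ⊃ ¬p): 0 ≤ 0, so result = 1

1.00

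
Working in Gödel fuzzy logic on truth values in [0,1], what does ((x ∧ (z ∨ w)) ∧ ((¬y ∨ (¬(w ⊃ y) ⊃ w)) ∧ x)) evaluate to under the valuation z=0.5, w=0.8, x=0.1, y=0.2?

(z ∨ w) = max(0.5, 0.8) = 0.8
(x ∧ (z ∨ w)) = min(0.1, 0.8) = 0.1
¬y: Gödel ¬ of 0.2 = 0 (operand ≠ 0)
(w ⊃ y): 0.8 > 0.2, so result = 0.2
¬(w ⊃ y): Gödel ¬ of 0.2 = 0 (operand ≠ 0)
(¬(w ⊃ y) ⊃ w): 0 ≤ 0.8, so result = 1
(¬y ∨ (¬(w ⊃ y) ⊃ w)) = max(0, 1) = 1
((¬y ∨ (¬(w ⊃ y) ⊃ w)) ∧ x) = min(1, 0.1) = 0.1
((x ∧ (z ∨ w)) ∧ ((¬y ∨ (¬(w ⊃ y) ⊃ w)) ∧ x)) = min(0.1, 0.1) = 0.1

0.10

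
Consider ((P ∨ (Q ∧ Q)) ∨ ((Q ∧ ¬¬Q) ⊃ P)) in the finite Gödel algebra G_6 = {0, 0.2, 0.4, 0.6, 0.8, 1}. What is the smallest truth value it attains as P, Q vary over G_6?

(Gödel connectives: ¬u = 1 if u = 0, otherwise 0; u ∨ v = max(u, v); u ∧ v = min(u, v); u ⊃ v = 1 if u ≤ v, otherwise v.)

0.20

The minimum is attained at P = 0, Q = 0.2:
  (Q ∧ Q) = min(0.2, 0.2) = 0.2
  (P ∨ (Q ∧ Q)) = max(0, 0.2) = 0.2
  ¬Q: Gödel ¬ of 0.2 = 0 (operand ≠ 0)
  ¬¬Q: Gödel ¬ of 0 = 1 (operand is 0)
  (Q ∧ ¬¬Q) = min(0.2, 1) = 0.2
  ((Q ∧ ¬¬Q) ⊃ P): 0.2 > 0, so result = 0
  ((P ∨ (Q ∧ Q)) ∨ ((Q ∧ ¬¬Q) ⊃ P)) = max(0.2, 0) = 0.2
Checking all 36 assignments confirms none give a value below 0.20.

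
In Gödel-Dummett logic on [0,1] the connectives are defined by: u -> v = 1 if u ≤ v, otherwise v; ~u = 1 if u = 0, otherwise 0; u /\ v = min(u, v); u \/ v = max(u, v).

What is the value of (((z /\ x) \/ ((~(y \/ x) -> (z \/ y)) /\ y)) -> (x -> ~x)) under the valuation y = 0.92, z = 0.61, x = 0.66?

(z /\ x) = min(0.61, 0.66) = 0.61
(y \/ x) = max(0.92, 0.66) = 0.92
~(y \/ x): Gödel ¬ of 0.92 = 0 (operand ≠ 0)
(z \/ y) = max(0.61, 0.92) = 0.92
(~(y \/ x) -> (z \/ y)): 0 ≤ 0.92, so result = 1
((~(y \/ x) -> (z \/ y)) /\ y) = min(1, 0.92) = 0.92
((z /\ x) \/ ((~(y \/ x) -> (z \/ y)) /\ y)) = max(0.61, 0.92) = 0.92
~x: Gödel ¬ of 0.66 = 0 (operand ≠ 0)
(x -> ~x): 0.66 > 0, so result = 0
(((z /\ x) \/ ((~(y \/ x) -> (z \/ y)) /\ y)) -> (x -> ~x)): 0.92 > 0, so result = 0

0.00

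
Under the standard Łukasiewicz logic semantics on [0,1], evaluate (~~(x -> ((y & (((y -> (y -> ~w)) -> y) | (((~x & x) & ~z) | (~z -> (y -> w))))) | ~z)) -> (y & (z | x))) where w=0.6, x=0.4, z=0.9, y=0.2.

~w: Łukasiewicz ¬ gives 1 − 0.6 = 0.4
(y -> ~w): min(1, 1 − 0.2 + 0.4) = 1
(y -> (y -> ~w)): min(1, 1 − 0.2 + 1) = 1
((y -> (y -> ~w)) -> y): min(1, 1 − 1 + 0.2) = 0.2
~x: Łukasiewicz ¬ gives 1 − 0.4 = 0.6
(~x & x) = min(0.6, 0.4) = 0.4
~z: Łukasiewicz ¬ gives 1 − 0.9 = 0.1
((~x & x) & ~z) = min(0.4, 0.1) = 0.1
~z: Łukasiewicz ¬ gives 1 − 0.9 = 0.1
(y -> w): min(1, 1 − 0.2 + 0.6) = 1
(~z -> (y -> w)): min(1, 1 − 0.1 + 1) = 1
(((~x & x) & ~z) | (~z -> (y -> w))) = max(0.1, 1) = 1
(((y -> (y -> ~w)) -> y) | (((~x & x) & ~z) | (~z -> (y -> w)))) = max(0.2, 1) = 1
(y & (((y -> (y -> ~w)) -> y) | (((~x & x) & ~z) | (~z -> (y -> w))))) = min(0.2, 1) = 0.2
~z: Łukasiewicz ¬ gives 1 − 0.9 = 0.1
((y & (((y -> (y -> ~w)) -> y) | (((~x & x) & ~z) | (~z -> (y -> w))))) | ~z) = max(0.2, 0.1) = 0.2
(x -> ((y & (((y -> (y -> ~w)) -> y) | (((~x & x) & ~z) | (~z -> (y -> w))))) | ~z)): min(1, 1 − 0.4 + 0.2) = 0.8
~(x -> ((y & (((y -> (y -> ~w)) -> y) | (((~x & x) & ~z) | (~z -> (y -> w))))) | ~z)): Łukasiewicz ¬ gives 1 − 0.8 = 0.2
~~(x -> ((y & (((y -> (y -> ~w)) -> y) | (((~x & x) & ~z) | (~z -> (y -> w))))) | ~z)): Łukasiewicz ¬ gives 1 − 0.2 = 0.8
(z | x) = max(0.9, 0.4) = 0.9
(y & (z | x)) = min(0.2, 0.9) = 0.2
(~~(x -> ((y & (((y -> (y -> ~w)) -> y) | (((~x & x) & ~z) | (~z -> (y -> w))))) | ~z)) -> (y & (z | x))): min(1, 1 − 0.8 + 0.2) = 0.4

0.40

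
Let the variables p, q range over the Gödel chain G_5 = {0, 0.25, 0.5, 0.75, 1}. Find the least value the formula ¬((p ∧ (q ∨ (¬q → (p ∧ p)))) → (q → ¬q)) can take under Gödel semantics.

The minimum is attained at p = 0, q = 0:
  ¬q: Gödel ¬ of 0 = 1 (operand is 0)
  (p ∧ p) = min(0, 0) = 0
  (¬q → (p ∧ p)): 1 > 0, so result = 0
  (q ∨ (¬q → (p ∧ p))) = max(0, 0) = 0
  (p ∧ (q ∨ (¬q → (p ∧ p)))) = min(0, 0) = 0
  ¬q: Gödel ¬ of 0 = 1 (operand is 0)
  (q → ¬q): 0 ≤ 1, so result = 1
  ((p ∧ (q ∨ (¬q → (p ∧ p)))) → (q → ¬q)): 0 ≤ 1, so result = 1
  ¬((p ∧ (q ∨ (¬q → (p ∧ p)))) → (q → ¬q)): Gödel ¬ of 1 = 0 (operand ≠ 0)
Checking all 25 assignments confirms none give a value below 0.00.

0.00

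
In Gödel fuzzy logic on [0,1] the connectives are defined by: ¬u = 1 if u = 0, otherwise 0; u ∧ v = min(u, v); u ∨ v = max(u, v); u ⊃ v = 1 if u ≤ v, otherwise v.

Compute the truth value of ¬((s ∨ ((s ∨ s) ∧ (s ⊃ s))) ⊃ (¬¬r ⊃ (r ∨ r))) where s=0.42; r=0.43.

0.00

(s ∨ s) = max(0.42, 0.42) = 0.42
(s ⊃ s): 0.42 ≤ 0.42, so result = 1
((s ∨ s) ∧ (s ⊃ s)) = min(0.42, 1) = 0.42
(s ∨ ((s ∨ s) ∧ (s ⊃ s))) = max(0.42, 0.42) = 0.42
¬r: Gödel ¬ of 0.43 = 0 (operand ≠ 0)
¬¬r: Gödel ¬ of 0 = 1 (operand is 0)
(r ∨ r) = max(0.43, 0.43) = 0.43
(¬¬r ⊃ (r ∨ r)): 1 > 0.43, so result = 0.43
((s ∨ ((s ∨ s) ∧ (s ⊃ s))) ⊃ (¬¬r ⊃ (r ∨ r))): 0.42 ≤ 0.43, so result = 1
¬((s ∨ ((s ∨ s) ∧ (s ⊃ s))) ⊃ (¬¬r ⊃ (r ∨ r))): Gödel ¬ of 1 = 0 (operand ≠ 0)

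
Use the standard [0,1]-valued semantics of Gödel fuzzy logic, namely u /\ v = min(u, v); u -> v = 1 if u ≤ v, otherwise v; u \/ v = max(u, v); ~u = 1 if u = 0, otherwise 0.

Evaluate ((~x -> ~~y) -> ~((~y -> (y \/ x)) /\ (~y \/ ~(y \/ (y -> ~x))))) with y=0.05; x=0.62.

~x: Gödel ¬ of 0.62 = 0 (operand ≠ 0)
~y: Gödel ¬ of 0.05 = 0 (operand ≠ 0)
~~y: Gödel ¬ of 0 = 1 (operand is 0)
(~x -> ~~y): 0 ≤ 1, so result = 1
~y: Gödel ¬ of 0.05 = 0 (operand ≠ 0)
(y \/ x) = max(0.05, 0.62) = 0.62
(~y -> (y \/ x)): 0 ≤ 0.62, so result = 1
~y: Gödel ¬ of 0.05 = 0 (operand ≠ 0)
~x: Gödel ¬ of 0.62 = 0 (operand ≠ 0)
(y -> ~x): 0.05 > 0, so result = 0
(y \/ (y -> ~x)) = max(0.05, 0) = 0.05
~(y \/ (y -> ~x)): Gödel ¬ of 0.05 = 0 (operand ≠ 0)
(~y \/ ~(y \/ (y -> ~x))) = max(0, 0) = 0
((~y -> (y \/ x)) /\ (~y \/ ~(y \/ (y -> ~x)))) = min(1, 0) = 0
~((~y -> (y \/ x)) /\ (~y \/ ~(y \/ (y -> ~x)))): Gödel ¬ of 0 = 1 (operand is 0)
((~x -> ~~y) -> ~((~y -> (y \/ x)) /\ (~y \/ ~(y \/ (y -> ~x))))): 1 ≤ 1, so result = 1

1.00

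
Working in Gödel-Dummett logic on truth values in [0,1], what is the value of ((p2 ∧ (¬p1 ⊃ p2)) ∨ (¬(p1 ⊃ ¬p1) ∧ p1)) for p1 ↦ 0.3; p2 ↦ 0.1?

¬p1: Gödel ¬ of 0.3 = 0 (operand ≠ 0)
(¬p1 ⊃ p2): 0 ≤ 0.1, so result = 1
(p2 ∧ (¬p1 ⊃ p2)) = min(0.1, 1) = 0.1
¬p1: Gödel ¬ of 0.3 = 0 (operand ≠ 0)
(p1 ⊃ ¬p1): 0.3 > 0, so result = 0
¬(p1 ⊃ ¬p1): Gödel ¬ of 0 = 1 (operand is 0)
(¬(p1 ⊃ ¬p1) ∧ p1) = min(1, 0.3) = 0.3
((p2 ∧ (¬p1 ⊃ p2)) ∨ (¬(p1 ⊃ ¬p1) ∧ p1)) = max(0.1, 0.3) = 0.3

0.30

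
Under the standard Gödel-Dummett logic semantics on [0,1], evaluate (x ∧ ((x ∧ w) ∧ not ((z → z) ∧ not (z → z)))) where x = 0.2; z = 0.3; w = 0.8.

0.20

(x ∧ w) = min(0.2, 0.8) = 0.2
(z → z): 0.3 ≤ 0.3, so result = 1
(z → z): 0.3 ≤ 0.3, so result = 1
not (z → z): Gödel ¬ of 1 = 0 (operand ≠ 0)
((z → z) ∧ not (z → z)) = min(1, 0) = 0
not ((z → z) ∧ not (z → z)): Gödel ¬ of 0 = 1 (operand is 0)
((x ∧ w) ∧ not ((z → z) ∧ not (z → z))) = min(0.2, 1) = 0.2
(x ∧ ((x ∧ w) ∧ not ((z → z) ∧ not (z → z)))) = min(0.2, 0.2) = 0.2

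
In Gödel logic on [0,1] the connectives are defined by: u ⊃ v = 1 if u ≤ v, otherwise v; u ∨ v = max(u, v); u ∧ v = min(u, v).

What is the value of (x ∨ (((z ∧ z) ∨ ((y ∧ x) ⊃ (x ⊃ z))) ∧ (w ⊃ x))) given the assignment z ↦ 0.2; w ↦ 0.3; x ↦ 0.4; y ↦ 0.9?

(z ∧ z) = min(0.2, 0.2) = 0.2
(y ∧ x) = min(0.9, 0.4) = 0.4
(x ⊃ z): 0.4 > 0.2, so result = 0.2
((y ∧ x) ⊃ (x ⊃ z)): 0.4 > 0.2, so result = 0.2
((z ∧ z) ∨ ((y ∧ x) ⊃ (x ⊃ z))) = max(0.2, 0.2) = 0.2
(w ⊃ x): 0.3 ≤ 0.4, so result = 1
(((z ∧ z) ∨ ((y ∧ x) ⊃ (x ⊃ z))) ∧ (w ⊃ x)) = min(0.2, 1) = 0.2
(x ∨ (((z ∧ z) ∨ ((y ∧ x) ⊃ (x ⊃ z))) ∧ (w ⊃ x))) = max(0.4, 0.2) = 0.4

0.40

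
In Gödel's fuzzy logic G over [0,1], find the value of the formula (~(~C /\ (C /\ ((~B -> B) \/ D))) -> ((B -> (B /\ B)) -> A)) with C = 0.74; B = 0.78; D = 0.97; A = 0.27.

0.27

~C: Gödel ¬ of 0.74 = 0 (operand ≠ 0)
~B: Gödel ¬ of 0.78 = 0 (operand ≠ 0)
(~B -> B): 0 ≤ 0.78, so result = 1
((~B -> B) \/ D) = max(1, 0.97) = 1
(C /\ ((~B -> B) \/ D)) = min(0.74, 1) = 0.74
(~C /\ (C /\ ((~B -> B) \/ D))) = min(0, 0.74) = 0
~(~C /\ (C /\ ((~B -> B) \/ D))): Gödel ¬ of 0 = 1 (operand is 0)
(B /\ B) = min(0.78, 0.78) = 0.78
(B -> (B /\ B)): 0.78 ≤ 0.78, so result = 1
((B -> (B /\ B)) -> A): 1 > 0.27, so result = 0.27
(~(~C /\ (C /\ ((~B -> B) \/ D))) -> ((B -> (B /\ B)) -> A)): 1 > 0.27, so result = 0.27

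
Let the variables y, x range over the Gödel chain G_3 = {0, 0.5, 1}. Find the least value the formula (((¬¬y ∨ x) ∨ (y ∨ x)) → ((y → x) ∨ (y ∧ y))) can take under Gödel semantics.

0.50

The minimum is attained at y = 0.5, x = 0:
  ¬y: Gödel ¬ of 0.5 = 0 (operand ≠ 0)
  ¬¬y: Gödel ¬ of 0 = 1 (operand is 0)
  (¬¬y ∨ x) = max(1, 0) = 1
  (y ∨ x) = max(0.5, 0) = 0.5
  ((¬¬y ∨ x) ∨ (y ∨ x)) = max(1, 0.5) = 1
  (y → x): 0.5 > 0, so result = 0
  (y ∧ y) = min(0.5, 0.5) = 0.5
  ((y → x) ∨ (y ∧ y)) = max(0, 0.5) = 0.5
  (((¬¬y ∨ x) ∨ (y ∨ x)) → ((y → x) ∨ (y ∧ y))): 1 > 0.5, so result = 0.5
Checking all 9 assignments confirms none give a value below 0.50.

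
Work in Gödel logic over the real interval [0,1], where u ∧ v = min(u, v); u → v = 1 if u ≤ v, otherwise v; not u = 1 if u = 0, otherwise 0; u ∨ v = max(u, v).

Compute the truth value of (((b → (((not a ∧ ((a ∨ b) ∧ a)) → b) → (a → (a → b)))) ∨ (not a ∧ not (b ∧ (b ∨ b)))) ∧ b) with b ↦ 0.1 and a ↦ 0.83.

not a: Gödel ¬ of 0.83 = 0 (operand ≠ 0)
(a ∨ b) = max(0.83, 0.1) = 0.83
((a ∨ b) ∧ a) = min(0.83, 0.83) = 0.83
(not a ∧ ((a ∨ b) ∧ a)) = min(0, 0.83) = 0
((not a ∧ ((a ∨ b) ∧ a)) → b): 0 ≤ 0.1, so result = 1
(a → b): 0.83 > 0.1, so result = 0.1
(a → (a → b)): 0.83 > 0.1, so result = 0.1
(((not a ∧ ((a ∨ b) ∧ a)) → b) → (a → (a → b))): 1 > 0.1, so result = 0.1
(b → (((not a ∧ ((a ∨ b) ∧ a)) → b) → (a → (a → b)))): 0.1 ≤ 0.1, so result = 1
not a: Gödel ¬ of 0.83 = 0 (operand ≠ 0)
(b ∨ b) = max(0.1, 0.1) = 0.1
(b ∧ (b ∨ b)) = min(0.1, 0.1) = 0.1
not (b ∧ (b ∨ b)): Gödel ¬ of 0.1 = 0 (operand ≠ 0)
(not a ∧ not (b ∧ (b ∨ b))) = min(0, 0) = 0
((b → (((not a ∧ ((a ∨ b) ∧ a)) → b) → (a → (a → b)))) ∨ (not a ∧ not (b ∧ (b ∨ b)))) = max(1, 0) = 1
(((b → (((not a ∧ ((a ∨ b) ∧ a)) → b) → (a → (a → b)))) ∨ (not a ∧ not (b ∧ (b ∨ b)))) ∧ b) = min(1, 0.1) = 0.1

0.10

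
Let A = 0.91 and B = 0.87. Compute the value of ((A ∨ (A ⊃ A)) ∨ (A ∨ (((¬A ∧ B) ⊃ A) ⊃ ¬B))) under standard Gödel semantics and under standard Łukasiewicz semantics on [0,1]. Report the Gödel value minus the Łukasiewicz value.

0.00

Gödel evaluation:
  (A ⊃ A): 0.91 ≤ 0.91, so result = 1
  (A ∨ (A ⊃ A)) = max(0.91, 1) = 1
  ¬A: Gödel ¬ of 0.91 = 0 (operand ≠ 0)
  (¬A ∧ B) = min(0, 0.87) = 0
  ((¬A ∧ B) ⊃ A): 0 ≤ 0.91, so result = 1
  ¬B: Gödel ¬ of 0.87 = 0 (operand ≠ 0)
  (((¬A ∧ B) ⊃ A) ⊃ ¬B): 1 > 0, so result = 0
  (A ∨ (((¬A ∧ B) ⊃ A) ⊃ ¬B)) = max(0.91, 0) = 0.91
  ((A ∨ (A ⊃ A)) ∨ (A ∨ (((¬A ∧ B) ⊃ A) ⊃ ¬B))) = max(1, 0.91) = 1
  Gödel value = 1
Łukasiewicz evaluation:
  (A ⊃ A): min(1, 1 − 0.91 + 0.91) = 1
  (A ∨ (A ⊃ A)) = max(0.91, 1) = 1
  ¬A: Łukasiewicz ¬ gives 1 − 0.91 = 0.09
  (¬A ∧ B) = min(0.09, 0.87) = 0.09
  ((¬A ∧ B) ⊃ A): min(1, 1 − 0.09 + 0.91) = 1
  ¬B: Łukasiewicz ¬ gives 1 − 0.87 = 0.13
  (((¬A ∧ B) ⊃ A) ⊃ ¬B): min(1, 1 − 1 + 0.13) = 0.13
  (A ∨ (((¬A ∧ B) ⊃ A) ⊃ ¬B)) = max(0.91, 0.13) = 0.91
  ((A ∨ (A ⊃ A)) ∨ (A ∨ (((¬A ∧ B) ⊃ A) ⊃ ¬B))) = max(1, 0.91) = 1
  Łukasiewicz value = 1
Difference: 1 − 1 = 0.00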